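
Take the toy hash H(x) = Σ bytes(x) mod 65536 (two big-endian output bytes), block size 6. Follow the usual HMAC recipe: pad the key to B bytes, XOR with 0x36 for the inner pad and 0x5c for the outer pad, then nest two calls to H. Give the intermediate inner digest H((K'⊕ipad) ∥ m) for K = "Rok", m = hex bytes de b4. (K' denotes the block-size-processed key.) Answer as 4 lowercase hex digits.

034e

Key "Rok" = 52 6f 6b is 3 bytes ≤ B = 6; zero-pad to 6 bytes: K' = 52 6f 6b 00 00 00.
K' ⊕ ipad = 64 59 5d 36 36 36.
Inner input = 64 59 5d 36 36 36 ∥ de b4.
Inner hash: sum = 100+89+93+54+54+54+222+180 = 846 → 03 4e.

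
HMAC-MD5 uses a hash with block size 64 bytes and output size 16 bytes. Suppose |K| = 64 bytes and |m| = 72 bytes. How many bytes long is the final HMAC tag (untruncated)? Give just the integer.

16

The tag is one MD5 digest: 16 bytes.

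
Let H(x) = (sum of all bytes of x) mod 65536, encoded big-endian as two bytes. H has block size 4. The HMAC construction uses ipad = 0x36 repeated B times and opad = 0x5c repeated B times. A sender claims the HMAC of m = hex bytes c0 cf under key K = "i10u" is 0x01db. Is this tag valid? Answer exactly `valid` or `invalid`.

Key "i10u" = 69 31 30 75 is exactly B = 4 bytes: K' = 69 31 30 75.
K' ⊕ ipad = 5f 07 06 43; K' ⊕ opad = 35 6d 6c 29.
Inner hash: sum = 95+7+6+67+192+207 = 574 → 02 3e.
Outer hash (recomputed tag): sum = 53+109+108+41+2+62 = 375 → 01 77.
Recomputed tag = 0177; claimed = 01db → mismatch.

invalid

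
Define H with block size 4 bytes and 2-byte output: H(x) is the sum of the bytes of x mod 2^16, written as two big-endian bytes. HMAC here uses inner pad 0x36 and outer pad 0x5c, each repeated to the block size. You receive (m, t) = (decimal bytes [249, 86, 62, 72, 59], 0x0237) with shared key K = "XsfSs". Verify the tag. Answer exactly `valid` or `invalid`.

valid

Key "XsfSs" = 58 73 66 53 73 is 5 bytes > B = 4, so hash it first: H(key) = 01 f7, then zero-pad to 4 bytes: K' = 01 f7 00 00.
K' ⊕ ipad = 37 c1 36 36; K' ⊕ opad = 5d ab 5c 5c.
Inner hash: sum = 55+193+54+54+249+86+62+72+59 = 884 → 03 74.
Outer hash (recomputed tag): sum = 93+171+92+92+3+116 = 567 → 02 37.
Recomputed tag = 0237; claimed = 0237 → match.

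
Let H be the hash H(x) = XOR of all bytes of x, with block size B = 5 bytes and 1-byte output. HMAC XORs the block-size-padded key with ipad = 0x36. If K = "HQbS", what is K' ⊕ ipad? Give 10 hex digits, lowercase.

7e67546536

Key "HQbS" = 48 51 62 53 is 4 bytes ≤ B = 5; zero-pad to 5 bytes: K' = 48 51 62 53 00.
XOR each byte with 0x36: 48⊕36=7e, 51⊕36=67, 62⊕36=54, 53⊕36=65, 00⊕36=36.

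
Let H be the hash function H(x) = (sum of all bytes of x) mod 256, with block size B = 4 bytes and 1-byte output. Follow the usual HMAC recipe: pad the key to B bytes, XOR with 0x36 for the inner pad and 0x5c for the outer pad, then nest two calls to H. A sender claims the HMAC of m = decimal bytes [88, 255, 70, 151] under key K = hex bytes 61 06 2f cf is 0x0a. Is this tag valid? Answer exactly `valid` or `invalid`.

Key hex bytes 61 06 2f cf is exactly B = 4 bytes: K' = 61 06 2f cf.
K' ⊕ ipad = 57 30 19 f9; K' ⊕ opad = 3d 5a 73 93.
Inner hash: sum = 87+48+25+249+88+255+70+151 = 973; mod 256 = 205 → cd.
Outer hash (recomputed tag): sum = 61+90+115+147+205 = 618; mod 256 = 106 → 6a.
Recomputed tag = 6a; claimed = 0a → mismatch.

invalid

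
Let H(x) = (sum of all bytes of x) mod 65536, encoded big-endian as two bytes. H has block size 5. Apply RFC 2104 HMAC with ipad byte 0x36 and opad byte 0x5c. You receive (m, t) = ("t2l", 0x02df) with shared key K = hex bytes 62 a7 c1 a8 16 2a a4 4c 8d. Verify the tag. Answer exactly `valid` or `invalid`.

valid

Key hex bytes 62 a7 c1 a8 16 2a a4 4c 8d is 9 bytes > B = 5, so hash it first: H(key) = 04 2f, then zero-pad to 5 bytes: K' = 04 2f 00 00 00.
K' ⊕ ipad = 32 19 36 36 36; K' ⊕ opad = 58 73 5c 5c 5c.
Inner hash: sum = 50+25+54+54+54+116+50+108 = 511 → 01 ff.
Outer hash (recomputed tag): sum = 88+115+92+92+92+1+255 = 735 → 02 df.
Recomputed tag = 02df; claimed = 02df → match.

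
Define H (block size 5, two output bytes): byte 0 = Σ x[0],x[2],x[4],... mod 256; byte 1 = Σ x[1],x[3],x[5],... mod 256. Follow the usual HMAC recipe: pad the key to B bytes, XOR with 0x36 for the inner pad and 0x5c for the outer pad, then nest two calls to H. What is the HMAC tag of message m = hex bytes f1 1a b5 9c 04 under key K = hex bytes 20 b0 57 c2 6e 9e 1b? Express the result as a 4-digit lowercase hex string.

Key hex bytes 20 b0 57 c2 6e 9e 1b is 7 bytes > B = 5, so hash it first: H(key) = 00 10, then zero-pad to 5 bytes: K' = 00 10 00 00 00.
K' ⊕ ipad = 36 26 36 36 36.  K' ⊕ opad = 5c 4c 5c 5c 5c.
Inner input = (K'⊕ipad) ∥ m = 36 26 36 36 36 ∥ f1 1a b5 9c 04.
Inner hash: even-index sum = 344 mod 256 = 88; odd-index sum = 518 mod 256 = 6 → 58 06.
Outer input = (K'⊕opad) ∥ inner = 5c 4c 5c 5c 5c ∥ 58 06.
Outer hash (tag): even-index sum = 282 mod 256 = 26; odd-index sum = 256 mod 256 = 0 → 1a 00.

1a00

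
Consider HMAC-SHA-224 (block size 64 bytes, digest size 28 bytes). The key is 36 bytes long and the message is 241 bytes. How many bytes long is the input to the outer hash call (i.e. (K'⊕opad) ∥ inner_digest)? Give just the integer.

92

Key is 36 ≤ 64 bytes, zero-padded: |K'| = 64.
Outer input = (K'⊕opad) ∥ H(inner) → 64 + 28 = 92 bytes.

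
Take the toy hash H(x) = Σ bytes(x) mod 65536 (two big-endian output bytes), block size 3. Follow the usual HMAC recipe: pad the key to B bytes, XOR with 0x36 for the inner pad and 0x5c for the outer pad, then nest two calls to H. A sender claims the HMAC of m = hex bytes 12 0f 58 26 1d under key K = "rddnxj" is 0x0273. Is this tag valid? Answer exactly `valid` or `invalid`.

Key "rddnxj" = 72 64 64 6e 78 6a is 6 bytes > B = 3, so hash it first: H(key) = 02 8a, then zero-pad to 3 bytes: K' = 02 8a 00.
K' ⊕ ipad = 34 bc 36; K' ⊕ opad = 5e d6 5c.
Inner hash: sum = 52+188+54+18+15+88+38+29 = 482 → 01 e2.
Outer hash (recomputed tag): sum = 94+214+92+1+226 = 627 → 02 73.
Recomputed tag = 0273; claimed = 0273 → match.

valid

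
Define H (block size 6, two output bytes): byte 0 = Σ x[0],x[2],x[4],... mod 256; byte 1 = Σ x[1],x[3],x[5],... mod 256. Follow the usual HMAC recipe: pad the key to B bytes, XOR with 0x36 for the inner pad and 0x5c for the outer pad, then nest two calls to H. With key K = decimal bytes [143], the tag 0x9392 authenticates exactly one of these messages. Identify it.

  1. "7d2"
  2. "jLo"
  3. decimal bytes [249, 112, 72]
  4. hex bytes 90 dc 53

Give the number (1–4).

Key decimal bytes [143] = 8f is 1 byte ≤ B = 6; zero-pad to 6 bytes: K' = 8f 00 00 00 00 00.
K' ⊕ ipad = b9 36 36 36 36 36; K' ⊕ opad = d3 5c 5c 5c 5c 5c.
m1: inner = H(b9 36 36 36 36 36 37 64 32) = 8e 06; tag = H(d3 5c 5c 5c 5c 5c 8e 06) = 191a
m2: inner = H(b9 36 36 36 36 36 6a 4c 6f) = fe ee; tag = H(d3 5c 5c 5c 5c 5c fe ee) = 8902
m3: inner = H(b9 36 36 36 36 36 f9 70 48) = 66 12; tag = H(d3 5c 5c 5c 5c 5c 66 12) = f126
m4: inner = H(b9 36 36 36 36 36 90 dc 53) = 08 7e; tag = H(d3 5c 5c 5c 5c 5c 08 7e) = 9392 ← matches

4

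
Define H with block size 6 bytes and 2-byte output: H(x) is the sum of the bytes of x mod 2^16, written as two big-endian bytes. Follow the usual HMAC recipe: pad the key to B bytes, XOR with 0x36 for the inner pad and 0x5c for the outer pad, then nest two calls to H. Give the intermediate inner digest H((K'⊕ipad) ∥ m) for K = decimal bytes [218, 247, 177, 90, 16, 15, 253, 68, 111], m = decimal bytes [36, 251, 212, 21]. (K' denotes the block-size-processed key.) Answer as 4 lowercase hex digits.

Key decimal bytes [218, 247, 177, 90, 16, 15, 253, 68, 111] = da f7 b1 5a 10 0f fd 44 6f is 9 bytes > B = 6, so hash it first: H(key) = 04 ab, then zero-pad to 6 bytes: K' = 04 ab 00 00 00 00.
K' ⊕ ipad = 32 9d 36 36 36 36.
Inner input = 32 9d 36 36 36 36 ∥ 24 fb d4 15.
Inner hash: sum = 50+157+54+54+54+54+36+251+212+21 = 943 → 03 af.

03af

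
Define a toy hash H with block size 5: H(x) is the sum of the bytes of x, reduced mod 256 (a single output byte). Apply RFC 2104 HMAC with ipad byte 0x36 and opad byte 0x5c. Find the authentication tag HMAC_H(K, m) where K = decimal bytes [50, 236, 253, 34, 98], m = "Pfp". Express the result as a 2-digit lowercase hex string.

b2

Key decimal bytes [50, 236, 253, 34, 98] = 32 ec fd 22 62 is exactly B = 5 bytes: K' = 32 ec fd 22 62.
K' ⊕ ipad = 04 da cb 14 54.  K' ⊕ opad = 6e b0 a1 7e 3e.
Inner input = (K'⊕ipad) ∥ m = 04 da cb 14 54 ∥ 50 66 70.
Inner hash: sum = 4+218+203+20+84+80+102+112 = 823; mod 256 = 55 → 37.
Outer input = (K'⊕opad) ∥ inner = 6e b0 a1 7e 3e ∥ 37.
Outer hash (tag): sum = 110+176+161+126+62+55 = 690; mod 256 = 178 → b2.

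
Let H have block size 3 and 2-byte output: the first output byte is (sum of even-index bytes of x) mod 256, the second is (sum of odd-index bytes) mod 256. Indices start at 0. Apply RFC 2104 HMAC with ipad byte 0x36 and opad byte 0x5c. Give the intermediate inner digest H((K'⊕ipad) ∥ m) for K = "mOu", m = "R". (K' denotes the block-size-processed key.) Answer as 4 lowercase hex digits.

Key "mOu" = 6d 4f 75 is exactly B = 3 bytes: K' = 6d 4f 75.
K' ⊕ ipad = 5b 79 43.
Inner input = 5b 79 43 ∥ 52.
Inner hash: even-index sum = 158 mod 256 = 158; odd-index sum = 203 mod 256 = 203 → 9e cb.

9ecb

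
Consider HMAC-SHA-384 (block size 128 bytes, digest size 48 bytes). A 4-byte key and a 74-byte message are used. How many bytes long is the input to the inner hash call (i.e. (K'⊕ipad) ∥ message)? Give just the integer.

Key is 4 ≤ 128 bytes, zero-padded: |K'| = 128.
Inner input = (K'⊕ipad) ∥ m → 128 + 74 = 202 bytes.

202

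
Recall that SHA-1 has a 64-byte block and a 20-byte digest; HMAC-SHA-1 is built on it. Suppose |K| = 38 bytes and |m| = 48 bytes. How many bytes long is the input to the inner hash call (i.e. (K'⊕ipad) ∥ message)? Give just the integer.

112

Key is 38 ≤ 64 bytes, zero-padded: |K'| = 64.
Inner input = (K'⊕ipad) ∥ m → 64 + 48 = 112 bytes.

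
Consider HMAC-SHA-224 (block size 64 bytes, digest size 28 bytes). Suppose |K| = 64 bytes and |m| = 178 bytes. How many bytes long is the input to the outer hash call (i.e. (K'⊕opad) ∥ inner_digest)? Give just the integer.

92

Key is 64 ≤ 64 bytes, zero-padded: |K'| = 64.
Outer input = (K'⊕opad) ∥ H(inner) → 64 + 28 = 92 bytes.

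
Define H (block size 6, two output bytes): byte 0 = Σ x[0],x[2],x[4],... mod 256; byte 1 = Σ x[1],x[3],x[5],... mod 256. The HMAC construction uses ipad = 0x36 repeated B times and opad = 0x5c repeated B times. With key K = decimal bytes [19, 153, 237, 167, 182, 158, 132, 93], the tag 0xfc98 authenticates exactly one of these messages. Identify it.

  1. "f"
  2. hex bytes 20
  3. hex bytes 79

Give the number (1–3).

Key decimal bytes [19, 153, 237, 167, 182, 158, 132, 93] = 13 99 ed a7 b6 9e 84 5d is 8 bytes > B = 6, so hash it first: H(key) = 3a 3b, then zero-pad to 6 bytes: K' = 3a 3b 00 00 00 00.
K' ⊕ ipad = 0c 0d 36 36 36 36; K' ⊕ opad = 66 67 5c 5c 5c 5c.
m1: inner = H(0c 0d 36 36 36 36 66) = de 79; tag = H(66 67 5c 5c 5c 5c de 79) = fc98 ← matches
m2: inner = H(0c 0d 36 36 36 36 20) = 98 79; tag = H(66 67 5c 5c 5c 5c 98 79) = b698
m3: inner = H(0c 0d 36 36 36 36 79) = f1 79; tag = H(66 67 5c 5c 5c 5c f1 79) = 0f98

1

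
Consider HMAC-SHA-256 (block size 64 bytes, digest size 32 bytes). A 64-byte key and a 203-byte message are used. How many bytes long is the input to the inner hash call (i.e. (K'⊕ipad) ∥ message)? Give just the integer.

267

Key is 64 ≤ 64 bytes, zero-padded: |K'| = 64.
Inner input = (K'⊕ipad) ∥ m → 64 + 203 = 267 bytes.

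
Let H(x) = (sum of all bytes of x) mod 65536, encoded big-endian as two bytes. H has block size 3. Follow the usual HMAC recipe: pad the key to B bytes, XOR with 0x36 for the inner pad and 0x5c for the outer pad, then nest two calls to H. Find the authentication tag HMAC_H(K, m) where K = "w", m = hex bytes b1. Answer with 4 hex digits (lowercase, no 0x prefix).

Key "w" = 77 is 1 byte ≤ B = 3; zero-pad to 3 bytes: K' = 77 00 00.
K' ⊕ ipad = 41 36 36.  K' ⊕ opad = 2b 5c 5c.
Inner input = (K'⊕ipad) ∥ m = 41 36 36 ∥ b1.
Inner hash: sum = 65+54+54+177 = 350 → 01 5e.
Outer input = (K'⊕opad) ∥ inner = 2b 5c 5c ∥ 01 5e.
Outer hash (tag): sum = 43+92+92+1+94 = 322 → 01 42.

0142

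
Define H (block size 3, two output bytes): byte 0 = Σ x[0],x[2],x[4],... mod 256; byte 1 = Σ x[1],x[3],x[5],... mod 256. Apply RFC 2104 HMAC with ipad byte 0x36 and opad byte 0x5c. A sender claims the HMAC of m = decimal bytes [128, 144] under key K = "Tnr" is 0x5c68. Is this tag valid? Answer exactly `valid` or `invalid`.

Key "Tnr" = 54 6e 72 is exactly B = 3 bytes: K' = 54 6e 72.
K' ⊕ ipad = 62 58 44; K' ⊕ opad = 08 32 2e.
Inner hash: even-index sum = 310 mod 256 = 54; odd-index sum = 216 mod 256 = 216 → 36 d8.
Outer hash (recomputed tag): even-index sum = 270 mod 256 = 14; odd-index sum = 104 mod 256 = 104 → 0e 68.
Recomputed tag = 0e68; claimed = 5c68 → mismatch.

invalid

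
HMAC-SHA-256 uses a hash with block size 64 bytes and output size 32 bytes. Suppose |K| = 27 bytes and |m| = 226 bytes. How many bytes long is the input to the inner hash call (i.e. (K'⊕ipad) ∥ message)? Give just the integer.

290

Key is 27 ≤ 64 bytes, zero-padded: |K'| = 64.
Inner input = (K'⊕ipad) ∥ m → 64 + 226 = 290 bytes.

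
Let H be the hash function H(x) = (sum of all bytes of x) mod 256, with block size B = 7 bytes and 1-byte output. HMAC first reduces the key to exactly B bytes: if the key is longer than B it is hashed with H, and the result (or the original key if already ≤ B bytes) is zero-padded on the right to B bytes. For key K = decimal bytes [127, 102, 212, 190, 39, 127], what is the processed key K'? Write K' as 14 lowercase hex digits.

Key decimal bytes [127, 102, 212, 190, 39, 127] = 7f 66 d4 be 27 7f is 6 bytes ≤ B = 7; zero-pad to 7 bytes: K' = 7f 66 d4 be 27 7f 00.

7f66d4be277f00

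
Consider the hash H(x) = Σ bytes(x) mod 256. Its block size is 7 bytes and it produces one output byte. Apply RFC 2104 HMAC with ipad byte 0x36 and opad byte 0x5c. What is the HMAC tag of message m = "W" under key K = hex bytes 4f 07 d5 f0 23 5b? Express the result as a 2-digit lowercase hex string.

e7

Key hex bytes 4f 07 d5 f0 23 5b is 6 bytes ≤ B = 7; zero-pad to 7 bytes: K' = 4f 07 d5 f0 23 5b 00.
K' ⊕ ipad = 79 31 e3 c6 15 6d 36.  K' ⊕ opad = 13 5b 89 ac 7f 07 5c.
Inner input = (K'⊕ipad) ∥ m = 79 31 e3 c6 15 6d 36 ∥ 57.
Inner hash: sum = 121+49+227+198+21+109+54+87 = 866; mod 256 = 98 → 62.
Outer input = (K'⊕opad) ∥ inner = 13 5b 89 ac 7f 07 5c ∥ 62.
Outer hash (tag): sum = 19+91+137+172+127+7+92+98 = 743; mod 256 = 231 → e7.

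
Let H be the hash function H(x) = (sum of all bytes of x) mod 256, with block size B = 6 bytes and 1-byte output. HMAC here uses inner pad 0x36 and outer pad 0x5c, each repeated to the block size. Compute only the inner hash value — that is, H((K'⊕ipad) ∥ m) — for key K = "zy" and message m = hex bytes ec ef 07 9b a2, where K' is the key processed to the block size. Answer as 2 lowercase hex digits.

Key "zy" = 7a 79 is 2 bytes ≤ B = 6; zero-pad to 6 bytes: K' = 7a 79 00 00 00 00.
K' ⊕ ipad = 4c 4f 36 36 36 36.
Inner input = 4c 4f 36 36 36 36 ∥ ec ef 07 9b a2.
Inner hash: sum = 76+79+54+54+54+54+236+239+7+155+162 = 1170; mod 256 = 146 → 92.

92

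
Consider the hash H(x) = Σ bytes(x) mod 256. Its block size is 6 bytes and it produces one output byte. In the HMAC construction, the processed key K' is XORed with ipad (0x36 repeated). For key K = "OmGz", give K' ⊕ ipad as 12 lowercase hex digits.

795b714c3636

Key "OmGz" = 4f 6d 47 7a is 4 bytes ≤ B = 6; zero-pad to 6 bytes: K' = 4f 6d 47 7a 00 00.
XOR each byte with 0x36: 4f⊕36=79, 6d⊕36=5b, 47⊕36=71, 7a⊕36=4c, 00⊕36=36, 00⊕36=36.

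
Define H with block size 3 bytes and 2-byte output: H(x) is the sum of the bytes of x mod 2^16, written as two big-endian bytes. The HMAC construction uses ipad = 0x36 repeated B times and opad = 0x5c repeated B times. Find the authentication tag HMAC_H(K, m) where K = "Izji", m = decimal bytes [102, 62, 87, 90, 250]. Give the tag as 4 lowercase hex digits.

Key "Izji" = 49 7a 6a 69 is 4 bytes > B = 3, so hash it first: H(key) = 01 96, then zero-pad to 3 bytes: K' = 01 96 00.
K' ⊕ ipad = 37 a0 36.  K' ⊕ opad = 5d ca 5c.
Inner input = (K'⊕ipad) ∥ m = 37 a0 36 ∥ 66 3e 57 5a fa.
Inner hash: sum = 55+160+54+102+62+87+90+250 = 860 → 03 5c.
Outer input = (K'⊕opad) ∥ inner = 5d ca 5c ∥ 03 5c.
Outer hash (tag): sum = 93+202+92+3+92 = 482 → 01 e2.

01e2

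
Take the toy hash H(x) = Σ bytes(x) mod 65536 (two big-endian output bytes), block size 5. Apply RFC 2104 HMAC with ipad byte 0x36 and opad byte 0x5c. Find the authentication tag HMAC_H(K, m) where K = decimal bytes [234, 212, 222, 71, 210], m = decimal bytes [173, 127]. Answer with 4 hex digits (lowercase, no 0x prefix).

Key decimal bytes [234, 212, 222, 71, 210] = ea d4 de 47 d2 is exactly B = 5 bytes: K' = ea d4 de 47 d2.
K' ⊕ ipad = dc e2 e8 71 e4.  K' ⊕ opad = b6 88 82 1b 8e.
Inner input = (K'⊕ipad) ∥ m = dc e2 e8 71 e4 ∥ ad 7f.
Inner hash: sum = 220+226+232+113+228+173+127 = 1319 → 05 27.
Outer input = (K'⊕opad) ∥ inner = b6 88 82 1b 8e ∥ 05 27.
Outer hash (tag): sum = 182+136+130+27+142+5+39 = 661 → 02 95.

0295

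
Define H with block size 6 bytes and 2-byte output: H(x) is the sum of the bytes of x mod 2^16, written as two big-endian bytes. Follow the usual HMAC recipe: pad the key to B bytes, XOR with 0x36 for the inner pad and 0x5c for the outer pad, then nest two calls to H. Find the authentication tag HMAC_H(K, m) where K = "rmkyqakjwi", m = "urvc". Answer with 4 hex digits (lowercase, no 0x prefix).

0227

Key "rmkyqakjwi" = 72 6d 6b 79 71 61 6b 6a 77 69 is 10 bytes > B = 6, so hash it first: H(key) = 04 4a, then zero-pad to 6 bytes: K' = 04 4a 00 00 00 00.
K' ⊕ ipad = 32 7c 36 36 36 36.  K' ⊕ opad = 58 16 5c 5c 5c 5c.
Inner input = (K'⊕ipad) ∥ m = 32 7c 36 36 36 36 ∥ 75 72 76 63.
Inner hash: sum = 50+124+54+54+54+54+117+114+118+99 = 838 → 03 46.
Outer input = (K'⊕opad) ∥ inner = 58 16 5c 5c 5c 5c ∥ 03 46.
Outer hash (tag): sum = 88+22+92+92+92+92+3+70 = 551 → 02 27.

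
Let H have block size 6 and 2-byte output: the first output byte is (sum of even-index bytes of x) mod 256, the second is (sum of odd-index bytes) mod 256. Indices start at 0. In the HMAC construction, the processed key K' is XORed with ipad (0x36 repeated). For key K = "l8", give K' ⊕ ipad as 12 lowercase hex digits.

5a0e36363636

Key "l8" = 6c 38 is 2 bytes ≤ B = 6; zero-pad to 6 bytes: K' = 6c 38 00 00 00 00.
XOR each byte with 0x36: 6c⊕36=5a, 38⊕36=0e, 00⊕36=36, 00⊕36=36, 00⊕36=36, 00⊕36=36.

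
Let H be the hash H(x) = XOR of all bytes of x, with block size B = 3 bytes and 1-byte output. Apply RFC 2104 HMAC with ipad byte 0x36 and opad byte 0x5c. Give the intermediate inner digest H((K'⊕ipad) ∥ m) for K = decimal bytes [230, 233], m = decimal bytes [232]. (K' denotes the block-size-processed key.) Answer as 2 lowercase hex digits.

d1

Key decimal bytes [230, 233] = e6 e9 is 2 bytes ≤ B = 3; zero-pad to 3 bytes: K' = e6 e9 00.
K' ⊕ ipad = d0 df 36.
Inner input = d0 df 36 ∥ e8.
Inner hash: XOR d0⊕df⊕36⊕e8 = d1.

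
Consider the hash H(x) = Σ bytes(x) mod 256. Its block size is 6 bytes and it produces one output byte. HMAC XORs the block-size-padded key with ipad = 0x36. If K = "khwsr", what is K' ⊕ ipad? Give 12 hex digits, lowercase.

5d5e41454436

Key "khwsr" = 6b 68 77 73 72 is 5 bytes ≤ B = 6; zero-pad to 6 bytes: K' = 6b 68 77 73 72 00.
XOR each byte with 0x36: 6b⊕36=5d, 68⊕36=5e, 77⊕36=41, 73⊕36=45, 72⊕36=44, 00⊕36=36.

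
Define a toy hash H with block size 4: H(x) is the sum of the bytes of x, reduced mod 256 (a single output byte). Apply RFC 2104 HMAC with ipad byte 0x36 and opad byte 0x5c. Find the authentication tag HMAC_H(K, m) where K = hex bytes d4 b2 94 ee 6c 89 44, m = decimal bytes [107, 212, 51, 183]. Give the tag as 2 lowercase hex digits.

Key hex bytes d4 b2 94 ee 6c 89 44 is 7 bytes > B = 4, so hash it first: H(key) = 41, then zero-pad to 4 bytes: K' = 41 00 00 00.
K' ⊕ ipad = 77 36 36 36.  K' ⊕ opad = 1d 5c 5c 5c.
Inner input = (K'⊕ipad) ∥ m = 77 36 36 36 ∥ 6b d4 33 b7.
Inner hash: sum = 119+54+54+54+107+212+51+183 = 834; mod 256 = 66 → 42.
Outer input = (K'⊕opad) ∥ inner = 1d 5c 5c 5c ∥ 42.
Outer hash (tag): sum = 29+92+92+92+66 = 371; mod 256 = 115 → 73.

73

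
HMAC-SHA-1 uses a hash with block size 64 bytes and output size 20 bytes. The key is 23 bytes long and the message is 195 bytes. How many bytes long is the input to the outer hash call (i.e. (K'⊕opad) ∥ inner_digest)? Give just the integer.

84

Key is 23 ≤ 64 bytes, zero-padded: |K'| = 64.
Outer input = (K'⊕opad) ∥ H(inner) → 64 + 20 = 84 bytes.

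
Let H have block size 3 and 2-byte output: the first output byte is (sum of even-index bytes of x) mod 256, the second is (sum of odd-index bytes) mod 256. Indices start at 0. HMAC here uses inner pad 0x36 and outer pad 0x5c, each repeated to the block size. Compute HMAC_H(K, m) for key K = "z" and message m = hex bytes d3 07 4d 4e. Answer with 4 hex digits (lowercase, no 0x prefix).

d833

Key "z" = 7a is 1 byte ≤ B = 3; zero-pad to 3 bytes: K' = 7a 00 00.
K' ⊕ ipad = 4c 36 36.  K' ⊕ opad = 26 5c 5c.
Inner input = (K'⊕ipad) ∥ m = 4c 36 36 ∥ d3 07 4d 4e.
Inner hash: even-index sum = 215 mod 256 = 215; odd-index sum = 342 mod 256 = 86 → d7 56.
Outer input = (K'⊕opad) ∥ inner = 26 5c 5c ∥ d7 56.
Outer hash (tag): even-index sum = 216 mod 256 = 216; odd-index sum = 307 mod 256 = 51 → d8 33.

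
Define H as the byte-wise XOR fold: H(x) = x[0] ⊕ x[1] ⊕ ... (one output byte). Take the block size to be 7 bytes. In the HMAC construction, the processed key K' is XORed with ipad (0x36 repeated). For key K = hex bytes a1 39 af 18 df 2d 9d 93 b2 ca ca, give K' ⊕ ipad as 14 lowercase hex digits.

Key hex bytes a1 39 af 18 df 2d 9d 93 b2 ca ca is 11 bytes > B = 7, so hash it first: H(key) = 61, then zero-pad to 7 bytes: K' = 61 00 00 00 00 00 00.
XOR each byte with 0x36: 61⊕36=57, 00⊕36=36, 00⊕36=36, 00⊕36=36, 00⊕36=36, 00⊕36=36, 00⊕36=36.

57363636363636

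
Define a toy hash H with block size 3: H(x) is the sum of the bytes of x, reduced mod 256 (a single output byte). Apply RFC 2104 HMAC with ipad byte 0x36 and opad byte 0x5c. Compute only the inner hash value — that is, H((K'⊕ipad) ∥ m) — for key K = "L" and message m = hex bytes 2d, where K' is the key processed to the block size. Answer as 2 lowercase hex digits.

Key "L" = 4c is 1 byte ≤ B = 3; zero-pad to 3 bytes: K' = 4c 00 00.
K' ⊕ ipad = 7a 36 36.
Inner input = 7a 36 36 ∥ 2d.
Inner hash: sum = 122+54+54+45 = 275; mod 256 = 19 → 13.

13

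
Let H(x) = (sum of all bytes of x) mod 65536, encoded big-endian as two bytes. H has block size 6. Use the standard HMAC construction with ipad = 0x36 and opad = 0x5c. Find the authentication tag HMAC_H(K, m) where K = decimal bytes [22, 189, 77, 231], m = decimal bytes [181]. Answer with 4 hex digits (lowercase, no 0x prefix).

02ca

Key decimal bytes [22, 189, 77, 231] = 16 bd 4d e7 is 4 bytes ≤ B = 6; zero-pad to 6 bytes: K' = 16 bd 4d e7 00 00.
K' ⊕ ipad = 20 8b 7b d1 36 36.  K' ⊕ opad = 4a e1 11 bb 5c 5c.
Inner input = (K'⊕ipad) ∥ m = 20 8b 7b d1 36 36 ∥ b5.
Inner hash: sum = 32+139+123+209+54+54+181 = 792 → 03 18.
Outer input = (K'⊕opad) ∥ inner = 4a e1 11 bb 5c 5c ∥ 03 18.
Outer hash (tag): sum = 74+225+17+187+92+92+3+24 = 714 → 02 ca.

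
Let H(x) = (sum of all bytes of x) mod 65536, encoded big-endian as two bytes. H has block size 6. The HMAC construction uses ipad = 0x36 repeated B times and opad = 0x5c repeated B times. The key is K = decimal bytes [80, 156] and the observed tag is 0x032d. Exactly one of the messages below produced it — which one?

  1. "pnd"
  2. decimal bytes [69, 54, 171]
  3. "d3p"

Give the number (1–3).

Key decimal bytes [80, 156] = 50 9c is 2 bytes ≤ B = 6; zero-pad to 6 bytes: K' = 50 9c 00 00 00 00.
K' ⊕ ipad = 66 aa 36 36 36 36; K' ⊕ opad = 0c c0 5c 5c 5c 5c.
m1: inner = H(66 aa 36 36 36 36 70 6e 64) = 03 2a; tag = H(0c c0 5c 5c 5c 5c 03 2a) = 0269
m2: inner = H(66 aa 36 36 36 36 45 36 ab) = 03 0e; tag = H(0c c0 5c 5c 5c 5c 03 0e) = 024d
m3: inner = H(66 aa 36 36 36 36 64 33 70) = 02 ef; tag = H(0c c0 5c 5c 5c 5c 02 ef) = 032d ← matches

3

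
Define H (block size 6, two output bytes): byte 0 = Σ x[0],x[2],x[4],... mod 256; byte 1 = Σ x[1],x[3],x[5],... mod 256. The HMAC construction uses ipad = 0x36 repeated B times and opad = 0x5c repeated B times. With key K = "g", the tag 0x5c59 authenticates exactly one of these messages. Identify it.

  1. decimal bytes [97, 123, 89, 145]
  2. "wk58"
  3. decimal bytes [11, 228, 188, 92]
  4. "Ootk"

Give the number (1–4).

Key "g" = 67 is 1 byte ≤ B = 6; zero-pad to 6 bytes: K' = 67 00 00 00 00 00.
K' ⊕ ipad = 51 36 36 36 36 36; K' ⊕ opad = 3b 5c 5c 5c 5c 5c.
m1: inner = H(51 36 36 36 36 36 61 7b 59 91) = 77 ae; tag = H(3b 5c 5c 5c 5c 5c 77 ae) = 6ac2
m2: inner = H(51 36 36 36 36 36 77 6b 35 38) = 69 45; tag = H(3b 5c 5c 5c 5c 5c 69 45) = 5c59 ← matches
m3: inner = H(51 36 36 36 36 36 0b e4 bc 5c) = 84 e2; tag = H(3b 5c 5c 5c 5c 5c 84 e2) = 77f6
m4: inner = H(51 36 36 36 36 36 4f 6f 74 6b) = 80 7c; tag = H(3b 5c 5c 5c 5c 5c 80 7c) = 7390

2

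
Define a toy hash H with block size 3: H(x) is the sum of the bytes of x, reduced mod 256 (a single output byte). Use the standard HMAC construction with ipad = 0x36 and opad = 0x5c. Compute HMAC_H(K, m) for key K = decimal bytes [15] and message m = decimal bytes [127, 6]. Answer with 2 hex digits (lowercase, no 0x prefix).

Key decimal bytes [15] = 0f is 1 byte ≤ B = 3; zero-pad to 3 bytes: K' = 0f 00 00.
K' ⊕ ipad = 39 36 36.  K' ⊕ opad = 53 5c 5c.
Inner input = (K'⊕ipad) ∥ m = 39 36 36 ∥ 7f 06.
Inner hash: sum = 57+54+54+127+6 = 298; mod 256 = 42 → 2a.
Outer input = (K'⊕opad) ∥ inner = 53 5c 5c ∥ 2a.
Outer hash (tag): sum = 83+92+92+42 = 309; mod 256 = 53 → 35.

35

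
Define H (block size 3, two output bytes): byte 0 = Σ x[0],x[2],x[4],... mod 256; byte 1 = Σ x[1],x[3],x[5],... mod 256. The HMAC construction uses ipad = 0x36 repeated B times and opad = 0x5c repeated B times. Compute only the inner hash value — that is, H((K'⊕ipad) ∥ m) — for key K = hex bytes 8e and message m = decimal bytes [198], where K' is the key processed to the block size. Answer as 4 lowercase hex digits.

eefc

Key hex bytes 8e is 1 byte ≤ B = 3; zero-pad to 3 bytes: K' = 8e 00 00.
K' ⊕ ipad = b8 36 36.
Inner input = b8 36 36 ∥ c6.
Inner hash: even-index sum = 238 mod 256 = 238; odd-index sum = 252 mod 256 = 252 → ee fc.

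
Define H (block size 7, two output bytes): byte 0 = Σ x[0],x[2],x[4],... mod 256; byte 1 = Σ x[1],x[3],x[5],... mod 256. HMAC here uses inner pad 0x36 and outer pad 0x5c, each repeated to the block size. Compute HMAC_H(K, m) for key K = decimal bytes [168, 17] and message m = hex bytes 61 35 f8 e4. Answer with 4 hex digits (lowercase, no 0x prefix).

f45e

Key decimal bytes [168, 17] = a8 11 is 2 bytes ≤ B = 7; zero-pad to 7 bytes: K' = a8 11 00 00 00 00 00.
K' ⊕ ipad = 9e 27 36 36 36 36 36.  K' ⊕ opad = f4 4d 5c 5c 5c 5c 5c.
Inner input = (K'⊕ipad) ∥ m = 9e 27 36 36 36 36 36 ∥ 61 35 f8 e4.
Inner hash: even-index sum = 601 mod 256 = 89; odd-index sum = 492 mod 256 = 236 → 59 ec.
Outer input = (K'⊕opad) ∥ inner = f4 4d 5c 5c 5c 5c 5c ∥ 59 ec.
Outer hash (tag): even-index sum = 756 mod 256 = 244; odd-index sum = 350 mod 256 = 94 → f4 5e.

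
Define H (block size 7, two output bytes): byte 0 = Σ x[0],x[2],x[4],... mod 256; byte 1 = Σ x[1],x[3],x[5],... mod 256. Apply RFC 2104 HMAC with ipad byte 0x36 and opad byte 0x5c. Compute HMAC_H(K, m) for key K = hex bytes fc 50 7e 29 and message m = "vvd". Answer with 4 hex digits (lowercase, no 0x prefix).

Key hex bytes fc 50 7e 29 is 4 bytes ≤ B = 7; zero-pad to 7 bytes: K' = fc 50 7e 29 00 00 00.
K' ⊕ ipad = ca 66 48 1f 36 36 36.  K' ⊕ opad = a0 0c 22 75 5c 5c 5c.
Inner input = (K'⊕ipad) ∥ m = ca 66 48 1f 36 36 36 ∥ 76 76 64.
Inner hash: even-index sum = 500 mod 256 = 244; odd-index sum = 405 mod 256 = 149 → f4 95.
Outer input = (K'⊕opad) ∥ inner = a0 0c 22 75 5c 5c 5c ∥ f4 95.
Outer hash (tag): even-index sum = 527 mod 256 = 15; odd-index sum = 465 mod 256 = 209 → 0f d1.

0fd1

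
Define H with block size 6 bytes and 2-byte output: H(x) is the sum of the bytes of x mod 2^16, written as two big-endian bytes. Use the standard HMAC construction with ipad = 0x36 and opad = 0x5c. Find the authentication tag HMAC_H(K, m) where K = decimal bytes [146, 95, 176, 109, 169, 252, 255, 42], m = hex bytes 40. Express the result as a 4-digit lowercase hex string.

027e

Key decimal bytes [146, 95, 176, 109, 169, 252, 255, 42] = 92 5f b0 6d a9 fc ff 2a is 8 bytes > B = 6, so hash it first: H(key) = 04 dc, then zero-pad to 6 bytes: K' = 04 dc 00 00 00 00.
K' ⊕ ipad = 32 ea 36 36 36 36.  K' ⊕ opad = 58 80 5c 5c 5c 5c.
Inner input = (K'⊕ipad) ∥ m = 32 ea 36 36 36 36 ∥ 40.
Inner hash: sum = 50+234+54+54+54+54+64 = 564 → 02 34.
Outer input = (K'⊕opad) ∥ inner = 58 80 5c 5c 5c 5c ∥ 02 34.
Outer hash (tag): sum = 88+128+92+92+92+92+2+52 = 638 → 02 7e.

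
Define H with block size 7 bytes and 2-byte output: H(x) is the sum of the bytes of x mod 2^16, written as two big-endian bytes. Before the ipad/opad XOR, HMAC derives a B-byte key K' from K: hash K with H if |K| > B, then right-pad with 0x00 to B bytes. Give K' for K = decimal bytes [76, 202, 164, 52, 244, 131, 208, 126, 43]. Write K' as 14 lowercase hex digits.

|K| = 9 > B = 7, so first hash the key.
H(K): sum = 76+202+164+52+244+131+208+126+43 = 1246 → 04 de.
Zero-pad H(K) = 04 de to 7 bytes: K' = 04 de 00 00 00 00 00.

04de0000000000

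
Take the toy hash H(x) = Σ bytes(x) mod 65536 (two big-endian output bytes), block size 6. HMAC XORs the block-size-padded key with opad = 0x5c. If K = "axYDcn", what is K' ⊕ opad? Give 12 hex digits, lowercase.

Key "axYDcn" = 61 78 59 44 63 6e is exactly B = 6 bytes: K' = 61 78 59 44 63 6e.
XOR each byte with 0x5c: 61⊕5c=3d, 78⊕5c=24, 59⊕5c=05, 44⊕5c=18, 63⊕5c=3f, 6e⊕5c=32.

3d2405183f32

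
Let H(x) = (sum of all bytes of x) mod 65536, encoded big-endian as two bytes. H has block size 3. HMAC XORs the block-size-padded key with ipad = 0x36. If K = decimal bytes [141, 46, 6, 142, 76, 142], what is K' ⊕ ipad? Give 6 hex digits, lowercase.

341f36

Key decimal bytes [141, 46, 6, 142, 76, 142] = 8d 2e 06 8e 4c 8e is 6 bytes > B = 3, so hash it first: H(key) = 02 29, then zero-pad to 3 bytes: K' = 02 29 00.
XOR each byte with 0x36: 02⊕36=34, 29⊕36=1f, 00⊕36=36.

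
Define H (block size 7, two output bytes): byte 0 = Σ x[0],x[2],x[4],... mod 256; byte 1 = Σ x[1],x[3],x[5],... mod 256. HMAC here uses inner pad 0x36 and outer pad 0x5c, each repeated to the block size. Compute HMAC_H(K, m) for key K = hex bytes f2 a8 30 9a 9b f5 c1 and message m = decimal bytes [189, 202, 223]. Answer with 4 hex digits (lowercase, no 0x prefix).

279b

Key hex bytes f2 a8 30 9a 9b f5 c1 is exactly B = 7 bytes: K' = f2 a8 30 9a 9b f5 c1.
K' ⊕ ipad = c4 9e 06 ac ad c3 f7.  K' ⊕ opad = ae f4 6c c6 c7 a9 9d.
Inner input = (K'⊕ipad) ∥ m = c4 9e 06 ac ad c3 f7 ∥ bd ca df.
Inner hash: even-index sum = 824 mod 256 = 56; odd-index sum = 937 mod 256 = 169 → 38 a9.
Outer input = (K'⊕opad) ∥ inner = ae f4 6c c6 c7 a9 9d ∥ 38 a9.
Outer hash (tag): even-index sum = 807 mod 256 = 39; odd-index sum = 667 mod 256 = 155 → 27 9b.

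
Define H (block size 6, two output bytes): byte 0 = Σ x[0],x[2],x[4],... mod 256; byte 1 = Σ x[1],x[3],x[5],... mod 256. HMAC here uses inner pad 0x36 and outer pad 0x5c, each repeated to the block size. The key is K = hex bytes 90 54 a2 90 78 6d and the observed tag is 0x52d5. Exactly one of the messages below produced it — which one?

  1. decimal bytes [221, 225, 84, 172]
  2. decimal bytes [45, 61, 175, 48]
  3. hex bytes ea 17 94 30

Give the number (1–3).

Key hex bytes 90 54 a2 90 78 6d is exactly B = 6 bytes: K' = 90 54 a2 90 78 6d.
K' ⊕ ipad = a6 62 94 a6 4e 5b; K' ⊕ opad = cc 08 fe cc 24 31.
m1: inner = H(a6 62 94 a6 4e 5b dd e1 54 ac) = b9 f0; tag = H(cc 08 fe cc 24 31 b9 f0) = a7f5
m2: inner = H(a6 62 94 a6 4e 5b 2d 3d af 30) = 64 d0; tag = H(cc 08 fe cc 24 31 64 d0) = 52d5 ← matches
m3: inner = H(a6 62 94 a6 4e 5b ea 17 94 30) = 06 aa; tag = H(cc 08 fe cc 24 31 06 aa) = f4af

2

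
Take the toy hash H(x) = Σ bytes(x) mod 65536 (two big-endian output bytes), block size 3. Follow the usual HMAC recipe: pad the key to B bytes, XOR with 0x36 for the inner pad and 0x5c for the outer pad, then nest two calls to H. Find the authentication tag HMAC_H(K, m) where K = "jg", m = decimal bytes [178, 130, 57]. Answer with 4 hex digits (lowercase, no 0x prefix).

Key "jg" = 6a 67 is 2 bytes ≤ B = 3; zero-pad to 3 bytes: K' = 6a 67 00.
K' ⊕ ipad = 5c 51 36.  K' ⊕ opad = 36 3b 5c.
Inner input = (K'⊕ipad) ∥ m = 5c 51 36 ∥ b2 82 39.
Inner hash: sum = 92+81+54+178+130+57 = 592 → 02 50.
Outer input = (K'⊕opad) ∥ inner = 36 3b 5c ∥ 02 50.
Outer hash (tag): sum = 54+59+92+2+80 = 287 → 01 1f.

011f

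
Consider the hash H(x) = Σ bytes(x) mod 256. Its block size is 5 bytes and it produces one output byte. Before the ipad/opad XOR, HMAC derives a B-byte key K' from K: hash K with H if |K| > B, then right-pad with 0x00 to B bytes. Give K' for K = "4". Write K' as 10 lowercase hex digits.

3400000000

Key "4" = 34 is 1 byte ≤ B = 5; zero-pad to 5 bytes: K' = 34 00 00 00 00.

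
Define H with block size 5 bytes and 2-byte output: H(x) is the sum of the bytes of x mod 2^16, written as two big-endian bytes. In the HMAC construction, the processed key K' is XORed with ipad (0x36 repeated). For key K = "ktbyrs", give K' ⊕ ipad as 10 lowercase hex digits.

Key "ktbyrs" = 6b 74 62 79 72 73 is 6 bytes > B = 5, so hash it first: H(key) = 02 9f, then zero-pad to 5 bytes: K' = 02 9f 00 00 00.
XOR each byte with 0x36: 02⊕36=34, 9f⊕36=a9, 00⊕36=36, 00⊕36=36, 00⊕36=36.

34a9363636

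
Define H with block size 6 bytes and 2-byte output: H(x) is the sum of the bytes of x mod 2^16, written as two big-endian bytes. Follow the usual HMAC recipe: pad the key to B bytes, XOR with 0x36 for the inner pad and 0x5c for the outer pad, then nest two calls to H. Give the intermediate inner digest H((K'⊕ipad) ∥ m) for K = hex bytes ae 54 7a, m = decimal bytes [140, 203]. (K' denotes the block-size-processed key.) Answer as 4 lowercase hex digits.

033f

Key hex bytes ae 54 7a is 3 bytes ≤ B = 6; zero-pad to 6 bytes: K' = ae 54 7a 00 00 00.
K' ⊕ ipad = 98 62 4c 36 36 36.
Inner input = 98 62 4c 36 36 36 ∥ 8c cb.
Inner hash: sum = 152+98+76+54+54+54+140+203 = 831 → 03 3f.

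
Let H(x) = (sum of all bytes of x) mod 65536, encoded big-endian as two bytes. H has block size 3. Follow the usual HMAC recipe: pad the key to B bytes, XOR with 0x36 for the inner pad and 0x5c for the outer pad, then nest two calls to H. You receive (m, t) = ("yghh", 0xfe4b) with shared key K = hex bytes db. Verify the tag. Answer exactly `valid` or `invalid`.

invalid

Key hex bytes db is 1 byte ≤ B = 3; zero-pad to 3 bytes: K' = db 00 00.
K' ⊕ ipad = ed 36 36; K' ⊕ opad = 87 5c 5c.
Inner hash: sum = 237+54+54+121+103+104+104 = 777 → 03 09.
Outer hash (recomputed tag): sum = 135+92+92+3+9 = 331 → 01 4b.
Recomputed tag = 014b; claimed = fe4b → mismatch.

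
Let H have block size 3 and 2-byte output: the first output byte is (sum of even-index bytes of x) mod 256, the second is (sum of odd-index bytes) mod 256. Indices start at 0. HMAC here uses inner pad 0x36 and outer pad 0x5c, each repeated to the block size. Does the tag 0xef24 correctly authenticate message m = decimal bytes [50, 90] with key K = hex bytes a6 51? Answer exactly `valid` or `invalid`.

Key hex bytes a6 51 is 2 bytes ≤ B = 3; zero-pad to 3 bytes: K' = a6 51 00.
K' ⊕ ipad = 90 67 36; K' ⊕ opad = fa 0d 5c.
Inner hash: even-index sum = 288 mod 256 = 32; odd-index sum = 153 mod 256 = 153 → 20 99.
Outer hash (recomputed tag): even-index sum = 495 mod 256 = 239; odd-index sum = 45 mod 256 = 45 → ef 2d.
Recomputed tag = ef2d; claimed = ef24 → mismatch.

invalid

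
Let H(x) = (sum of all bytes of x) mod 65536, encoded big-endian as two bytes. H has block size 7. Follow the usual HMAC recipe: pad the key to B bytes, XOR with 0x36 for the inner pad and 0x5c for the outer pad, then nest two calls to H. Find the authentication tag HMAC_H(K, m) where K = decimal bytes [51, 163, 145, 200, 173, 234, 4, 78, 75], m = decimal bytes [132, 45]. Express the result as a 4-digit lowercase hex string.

02ab

Key decimal bytes [51, 163, 145, 200, 173, 234, 4, 78, 75] = 33 a3 91 c8 ad ea 04 4e 4b is 9 bytes > B = 7, so hash it first: H(key) = 04 63, then zero-pad to 7 bytes: K' = 04 63 00 00 00 00 00.
K' ⊕ ipad = 32 55 36 36 36 36 36.  K' ⊕ opad = 58 3f 5c 5c 5c 5c 5c.
Inner input = (K'⊕ipad) ∥ m = 32 55 36 36 36 36 36 ∥ 84 2d.
Inner hash: sum = 50+85+54+54+54+54+54+132+45 = 582 → 02 46.
Outer input = (K'⊕opad) ∥ inner = 58 3f 5c 5c 5c 5c 5c ∥ 02 46.
Outer hash (tag): sum = 88+63+92+92+92+92+92+2+70 = 683 → 02 ab.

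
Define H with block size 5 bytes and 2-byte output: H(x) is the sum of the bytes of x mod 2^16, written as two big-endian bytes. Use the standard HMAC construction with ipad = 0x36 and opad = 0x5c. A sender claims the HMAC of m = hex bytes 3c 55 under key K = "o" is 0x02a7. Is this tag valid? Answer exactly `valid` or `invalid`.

Key "o" = 6f is 1 byte ≤ B = 5; zero-pad to 5 bytes: K' = 6f 00 00 00 00.
K' ⊕ ipad = 59 36 36 36 36; K' ⊕ opad = 33 5c 5c 5c 5c.
Inner hash: sum = 89+54+54+54+54+60+85 = 450 → 01 c2.
Outer hash (recomputed tag): sum = 51+92+92+92+92+1+194 = 614 → 02 66.
Recomputed tag = 0266; claimed = 02a7 → mismatch.

invalid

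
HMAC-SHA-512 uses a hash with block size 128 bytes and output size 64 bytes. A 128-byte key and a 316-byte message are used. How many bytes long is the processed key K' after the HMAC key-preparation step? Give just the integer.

Key is 128 ≤ 128 bytes, zero-padded: |K'| = 128.

128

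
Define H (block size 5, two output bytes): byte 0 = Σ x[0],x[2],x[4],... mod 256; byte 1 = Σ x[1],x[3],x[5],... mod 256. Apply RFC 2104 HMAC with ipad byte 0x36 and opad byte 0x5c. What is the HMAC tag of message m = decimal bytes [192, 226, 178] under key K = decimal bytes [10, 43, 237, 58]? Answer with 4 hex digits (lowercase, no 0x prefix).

fe0c

Key decimal bytes [10, 43, 237, 58] = 0a 2b ed 3a is 4 bytes ≤ B = 5; zero-pad to 5 bytes: K' = 0a 2b ed 3a 00.
K' ⊕ ipad = 3c 1d db 0c 36.  K' ⊕ opad = 56 77 b1 66 5c.
Inner input = (K'⊕ipad) ∥ m = 3c 1d db 0c 36 ∥ c0 e2 b2.
Inner hash: even-index sum = 559 mod 256 = 47; odd-index sum = 411 mod 256 = 155 → 2f 9b.
Outer input = (K'⊕opad) ∥ inner = 56 77 b1 66 5c ∥ 2f 9b.
Outer hash (tag): even-index sum = 510 mod 256 = 254; odd-index sum = 268 mod 256 = 12 → fe 0c.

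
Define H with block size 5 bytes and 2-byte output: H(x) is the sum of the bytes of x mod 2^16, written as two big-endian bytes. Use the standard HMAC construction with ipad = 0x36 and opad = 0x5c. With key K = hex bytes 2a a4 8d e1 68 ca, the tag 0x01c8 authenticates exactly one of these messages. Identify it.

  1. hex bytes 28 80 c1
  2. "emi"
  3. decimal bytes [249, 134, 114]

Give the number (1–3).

3

Key hex bytes 2a a4 8d e1 68 ca is 6 bytes > B = 5, so hash it first: H(key) = 03 6e, then zero-pad to 5 bytes: K' = 03 6e 00 00 00.
K' ⊕ ipad = 35 58 36 36 36; K' ⊕ opad = 5f 32 5c 5c 5c.
m1: inner = H(35 58 36 36 36 28 80 c1) = 02 98; tag = H(5f 32 5c 5c 5c 02 98) = 023f
m2: inner = H(35 58 36 36 36 65 6d 69) = 02 6a; tag = H(5f 32 5c 5c 5c 02 6a) = 0211
m3: inner = H(35 58 36 36 36 f9 86 72) = 03 20; tag = H(5f 32 5c 5c 5c 03 20) = 01c8 ← matches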